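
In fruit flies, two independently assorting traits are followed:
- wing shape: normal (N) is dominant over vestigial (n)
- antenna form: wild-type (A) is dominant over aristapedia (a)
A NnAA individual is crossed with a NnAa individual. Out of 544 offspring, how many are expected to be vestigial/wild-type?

Dihybrid cross NnAA × NnAa — consider each gene separately:
wing shape: Nn × Nn → 1 NN, 2 Nn, 1 nn → 3 N_ : 1 nn (out of 4)
antenna form: AA × Aa → 2 AA, 2 Aa → 4 A_ (out of 4)
Combine (counts out of 4 × 4 = 16): normal/wild-type (N_A_) = 3×4 = 12; vestigial/wild-type (nnA_) = 1×4 = 4
Phenotype counts (out of 16): 12 normal/wild-type, 4 vestigial/wild-type
vestigial/wild-type: 4 out of 16 → fraction 1/4
Expected count = 1/4 × 544 = 136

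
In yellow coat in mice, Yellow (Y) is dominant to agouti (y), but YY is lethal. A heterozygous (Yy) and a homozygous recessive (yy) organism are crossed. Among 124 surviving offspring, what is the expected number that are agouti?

Cross: Yy × yy
Punnett square offspring (before lethality): 2 Yy, 2 yy
No YY offspring are produced in this cross.
agouti: 2 out of 4 → fraction 1/2
Expected count = 1/2 × 124 = 62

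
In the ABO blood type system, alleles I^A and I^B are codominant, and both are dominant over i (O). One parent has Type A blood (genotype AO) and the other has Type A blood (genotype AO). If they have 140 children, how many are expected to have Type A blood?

Cross: AO × AO
Possible offspring genotypes: 1 AA, 2 AO, 1 OO
Blood type counts: 3 Type A, 1 Type O
Probability of Type A: 3/4
Expected count = 3/4 × 140 = 105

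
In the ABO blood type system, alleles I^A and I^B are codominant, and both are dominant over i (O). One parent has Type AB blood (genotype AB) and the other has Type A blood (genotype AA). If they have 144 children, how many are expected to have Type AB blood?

Cross: AB × AA
Possible offspring genotypes: 2 AA, 2 AB
Blood type counts: 2 Type A, 2 Type AB
Probability of Type AB: 2/4 = 1/2
Expected count = 1/2 × 144 = 72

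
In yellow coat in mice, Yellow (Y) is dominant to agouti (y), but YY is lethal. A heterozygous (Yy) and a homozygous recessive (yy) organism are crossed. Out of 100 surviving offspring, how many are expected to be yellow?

Cross: Yy × yy
Punnett square offspring (before lethality): 2 Yy, 2 yy
No YY offspring are produced in this cross.
yellow: 2 out of 4 → fraction 1/2
Expected count = 1/2 × 100 = 50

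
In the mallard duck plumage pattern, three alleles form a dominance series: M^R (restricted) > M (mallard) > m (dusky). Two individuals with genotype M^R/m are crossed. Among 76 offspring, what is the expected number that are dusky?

Cross: M^R/m × M^R/m
Allele dominance: M^R > M > m
Offspring genotypes: 1 M^R/M^R, 2 M^R/m, 1 m/m
Phenotype counts: 3 restricted, 1 dusky
dusky: 1 out of 4 → fraction 1/4
Expected count = 1/4 × 76 = 19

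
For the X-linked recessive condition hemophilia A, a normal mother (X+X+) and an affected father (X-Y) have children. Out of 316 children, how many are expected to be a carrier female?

Cross: X+X+ × X-Y
Offspring: 2 X+X-, 2 X+Y
Probability of a carrier female: 2/4 = 1/2
Expected count = 1/2 × 316 = 158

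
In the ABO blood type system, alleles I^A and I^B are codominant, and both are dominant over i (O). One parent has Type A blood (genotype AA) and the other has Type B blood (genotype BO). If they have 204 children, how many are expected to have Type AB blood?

Cross: AA × BO
Possible offspring genotypes: 2 AB, 2 AO
Blood type counts: 2 Type AB, 2 Type A
Probability of Type AB: 2/4 = 1/2
Expected count = 1/2 × 204 = 102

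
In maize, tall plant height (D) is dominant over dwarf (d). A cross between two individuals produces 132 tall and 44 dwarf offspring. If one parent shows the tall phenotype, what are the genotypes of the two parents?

Observed offspring: 132 tall, 44 dwarf
The observed ratio simplifies to 3:1. Dwarf (dd) offspring appear, so each parent must contribute one d allele. The parent stated to show tall carries D, so it is Dd. The other parent is then either Dd or dd: Dd × dd would give a 1:1 split, whereas Dd × Dd gives 3:1 — matching the data. So both parents are heterozygous (Dd × Dd).
Parent genotypes: Dd × Dd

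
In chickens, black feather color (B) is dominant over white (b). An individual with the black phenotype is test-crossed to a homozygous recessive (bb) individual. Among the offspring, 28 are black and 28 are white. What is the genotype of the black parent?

Test cross: ? × bb
Offspring: 28 black, 28 white — approximately 1:1.
A 1:1 ratio in a test cross indicates the unknown parent is heterozygous (Bb).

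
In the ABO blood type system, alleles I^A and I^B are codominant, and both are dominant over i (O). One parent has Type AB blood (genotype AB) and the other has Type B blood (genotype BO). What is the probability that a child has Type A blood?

Cross: AB × BO
Possible offspring genotypes: 1 AB, 1 AO, 1 BB, 1 BO
Blood type counts: 1 Type AB, 1 Type A, 2 Type B
Probability of Type A: 1/4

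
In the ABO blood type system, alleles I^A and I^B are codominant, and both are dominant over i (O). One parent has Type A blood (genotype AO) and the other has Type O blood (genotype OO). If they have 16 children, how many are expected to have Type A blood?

Cross: AO × OO
Possible offspring genotypes: 2 AO, 2 OO
Blood type counts: 2 Type A, 2 Type O
Probability of Type A: 2/4 = 1/2
Expected count = 1/2 × 16 = 8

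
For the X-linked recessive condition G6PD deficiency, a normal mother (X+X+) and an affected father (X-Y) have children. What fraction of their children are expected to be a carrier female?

Cross: X+X+ × X-Y
Offspring: 2 X+X-, 2 X+Y
Probability of a carrier female: 2/4 = 1/2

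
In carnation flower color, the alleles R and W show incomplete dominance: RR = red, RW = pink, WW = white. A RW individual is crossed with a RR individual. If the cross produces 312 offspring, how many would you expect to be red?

Punnett square for RW × RR:
Offspring genotypes: 2 RR, 2 RW
Phenotype counts: 2 red, 2 pink
red: 2 out of 4 → fraction 1/2
Expected count = 1/2 × 312 = 156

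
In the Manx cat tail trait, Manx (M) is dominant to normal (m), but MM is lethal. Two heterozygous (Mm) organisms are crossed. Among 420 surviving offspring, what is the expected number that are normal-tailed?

Cross: Mm × Mm
Punnett square offspring (before lethality): 1 MM, 2 Mm, 1 mm
The MM genotype is lethal (embryos die); surviving offspring: 2 Mm, 1 mm
normal-tailed: 1 out of 3 → fraction 1/3
Expected count = 1/3 × 420 = 140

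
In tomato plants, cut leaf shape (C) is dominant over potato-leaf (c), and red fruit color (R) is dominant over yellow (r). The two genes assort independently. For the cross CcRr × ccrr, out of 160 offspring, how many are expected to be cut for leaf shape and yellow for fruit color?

Dihybrid cross CcRr × ccrr — consider each gene separately:
leaf shape: Cc × cc → 2 Cc, 2 cc → 2 C_ : 2 cc (out of 4)
fruit color: Rr × rr → 2 Rr, 2 rr → 2 R_ : 2 rr (out of 4)
Looking for: cut (C_) and yellow (rr)
P(cut) = 2/4, P(yellow) = 2/4
P(both) = 2/4 × 2/4 = 4/16 = 1/4
Expected count = 1/4 × 160 = 40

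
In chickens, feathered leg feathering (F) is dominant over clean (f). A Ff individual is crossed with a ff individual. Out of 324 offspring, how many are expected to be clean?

Punnett square for Ff × ff:
Offspring genotypes: 2 Ff, 2 ff
feathered: 2, clean: 2
clean: 2 out of 4 → fraction 1/2
Expected count = 1/2 × 324 = 162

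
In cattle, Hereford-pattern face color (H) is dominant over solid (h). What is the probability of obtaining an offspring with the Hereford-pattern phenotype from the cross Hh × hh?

Punnett square for Hh × hh:
Offspring genotypes: 2 Hh, 2 hh
Total offspring: 4
Count with target: 2
Probability: 2/4 = 1/2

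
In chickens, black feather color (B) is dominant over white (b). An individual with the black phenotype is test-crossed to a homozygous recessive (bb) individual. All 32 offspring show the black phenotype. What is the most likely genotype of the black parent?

Test cross: ? × bb
All offspring are black.
If the unknown parent were heterozygous (Bb), about half of 32 offspring would be white; none are. The unknown parent is most likely homozygous dominant (BB).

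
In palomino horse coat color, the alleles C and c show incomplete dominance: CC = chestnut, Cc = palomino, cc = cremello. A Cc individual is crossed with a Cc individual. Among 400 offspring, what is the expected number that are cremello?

Punnett square for Cc × Cc:
Offspring genotypes: 1 CC, 2 Cc, 1 cc
Phenotype counts: 1 chestnut, 2 palomino, 1 cremello
cremello: 1 out of 4 → fraction 1/4
Expected count = 1/4 × 400 = 100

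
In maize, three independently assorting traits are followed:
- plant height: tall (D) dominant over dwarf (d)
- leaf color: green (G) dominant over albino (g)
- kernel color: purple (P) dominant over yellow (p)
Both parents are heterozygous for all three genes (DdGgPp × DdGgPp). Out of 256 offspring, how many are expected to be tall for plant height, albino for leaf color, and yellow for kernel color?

Trihybrid cross: DdGgPp × DdGgPp
Each trait segregates independently with a 3:1 phenotypic ratio, so each gene contributes 3/4 (dominant) or 1/4 (recessive).
Target: tall (plant height), albino (leaf color), yellow (kernel color)
Probability = product of independent per-trait probabilities
= 3/4 × 1/4 × 1/4 = 3/64
Expected count = 3/64 × 256 = 12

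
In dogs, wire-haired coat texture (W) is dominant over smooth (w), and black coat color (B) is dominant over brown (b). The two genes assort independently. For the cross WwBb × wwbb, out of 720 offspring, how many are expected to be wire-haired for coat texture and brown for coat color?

Dihybrid cross WwBb × wwbb — consider each gene separately:
coat texture: Ww × ww → 2 Ww, 2 ww → 2 W_ : 2 ww (out of 4)
coat color: Bb × bb → 2 Bb, 2 bb → 2 B_ : 2 bb (out of 4)
Looking for: wire-haired (W_) and brown (bb)
P(wire-haired) = 2/4, P(brown) = 2/4
P(both) = 2/4 × 2/4 = 4/16 = 1/4
Expected count = 1/4 × 720 = 180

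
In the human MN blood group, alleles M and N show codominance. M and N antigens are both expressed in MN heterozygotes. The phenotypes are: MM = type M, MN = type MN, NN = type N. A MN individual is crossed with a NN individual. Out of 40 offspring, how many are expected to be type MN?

Punnett square for MN × NN:
Offspring genotypes: 2 MN, 2 NN
Phenotype counts: 2 type MN, 2 type N
type MN: 2 out of 4 → fraction 1/2
Expected count = 1/2 × 40 = 20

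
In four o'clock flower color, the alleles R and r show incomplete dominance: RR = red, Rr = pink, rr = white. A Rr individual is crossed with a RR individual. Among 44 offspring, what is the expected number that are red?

Punnett square for Rr × RR:
Offspring genotypes: 2 RR, 2 Rr
Phenotype counts: 2 red, 2 pink
red: 2 out of 4 → fraction 1/2
Expected count = 1/2 × 44 = 22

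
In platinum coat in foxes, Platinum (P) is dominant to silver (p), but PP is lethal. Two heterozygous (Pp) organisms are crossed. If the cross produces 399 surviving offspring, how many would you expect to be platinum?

Cross: Pp × Pp
Punnett square offspring (before lethality): 1 PP, 2 Pp, 1 pp
The PP genotype is lethal (embryos die); surviving offspring: 2 Pp, 1 pp
platinum: 2 out of 3 → fraction 2/3
Expected count = 2/3 × 399 = 266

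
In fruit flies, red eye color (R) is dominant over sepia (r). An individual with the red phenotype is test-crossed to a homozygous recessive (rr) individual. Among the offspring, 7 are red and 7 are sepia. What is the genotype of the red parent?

Test cross: ? × rr
Offspring: 7 red, 7 sepia — approximately 1:1.
A 1:1 ratio in a test cross indicates the unknown parent is heterozygous (Rr).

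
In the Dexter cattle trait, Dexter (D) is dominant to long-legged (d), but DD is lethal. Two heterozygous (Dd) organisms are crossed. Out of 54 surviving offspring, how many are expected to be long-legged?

Cross: Dd × Dd
Punnett square offspring (before lethality): 1 DD, 2 Dd, 1 dd
The DD genotype is lethal (embryos die); surviving offspring: 2 Dd, 1 dd
long-legged: 1 out of 3 → fraction 1/3
Expected count = 1/3 × 54 = 18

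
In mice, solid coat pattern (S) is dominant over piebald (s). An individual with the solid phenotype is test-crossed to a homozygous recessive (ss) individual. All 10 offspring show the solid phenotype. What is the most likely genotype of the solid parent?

Test cross: ? × ss
All offspring are solid.
If the unknown parent were heterozygous (Ss), about half of 10 offspring would be piebald; none are. The unknown parent is most likely homozygous dominant (SS).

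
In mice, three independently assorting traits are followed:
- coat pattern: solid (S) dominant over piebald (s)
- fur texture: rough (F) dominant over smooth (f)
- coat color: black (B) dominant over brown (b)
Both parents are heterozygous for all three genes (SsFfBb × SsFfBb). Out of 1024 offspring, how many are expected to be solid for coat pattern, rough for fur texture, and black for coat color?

Trihybrid cross: SsFfBb × SsFfBb
Each trait segregates independently with a 3:1 phenotypic ratio, so each gene contributes 3/4 (dominant) or 1/4 (recessive).
Target: solid (coat pattern), rough (fur texture), black (coat color)
Probability = product of independent per-trait probabilities
= 3/4 × 3/4 × 3/4 = 27/64
Expected count = 27/64 × 1024 = 432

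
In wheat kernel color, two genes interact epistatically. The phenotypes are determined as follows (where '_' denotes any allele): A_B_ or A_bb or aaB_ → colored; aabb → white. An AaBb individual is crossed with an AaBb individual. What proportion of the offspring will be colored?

Cross: AaBb × AaBb — consider each gene separately:
A gene: Aa × Aa → 1 AA, 2 Aa, 1 aa → 3 A_ : 1 aa (out of 4)
B gene: Bb × Bb → 1 BB, 2 Bb, 1 bb → 3 B_ : 1 bb (out of 4)
Genotype classes (out of 4 × 4 = 16): A_B_ = 3×3 = 9; A_bb = 3×1 = 3; aaB_ = 1×3 = 3; aabb = 1×1 = 1
Apply the phenotype rules: A_B_ (9) + A_bb (3) + aaB_ (3) → colored; aabb (1) → white
Phenotype counts (out of 16): 15 colored, 1 white
colored: 15 out of 16
Probability: 15/16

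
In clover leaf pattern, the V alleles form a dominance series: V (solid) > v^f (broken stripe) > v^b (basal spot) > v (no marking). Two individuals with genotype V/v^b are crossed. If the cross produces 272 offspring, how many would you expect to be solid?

Cross: V/v^b × V/v^b
Allele dominance: V > v^f > v^b > v
Offspring genotypes: 1 V/V, 2 V/v^b, 1 v^b/v^b
Phenotype counts: 3 solid, 1 basal spot
solid: 3 out of 4 → fraction 3/4
Expected count = 3/4 × 272 = 204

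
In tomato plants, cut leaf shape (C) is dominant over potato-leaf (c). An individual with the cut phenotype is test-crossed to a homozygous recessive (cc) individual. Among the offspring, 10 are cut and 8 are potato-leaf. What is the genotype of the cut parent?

Test cross: ? × cc
Offspring: 10 cut, 8 potato-leaf — approximately 1:1.
A 1:1 ratio in a test cross indicates the unknown parent is heterozygous (Cc).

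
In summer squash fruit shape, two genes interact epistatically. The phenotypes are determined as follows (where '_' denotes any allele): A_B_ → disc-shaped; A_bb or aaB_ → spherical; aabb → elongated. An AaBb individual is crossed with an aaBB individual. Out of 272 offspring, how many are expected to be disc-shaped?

Cross: AaBb × aaBB — consider each gene separately:
A gene: Aa × aa → 2 Aa, 2 aa → 2 A_ : 2 aa (out of 4)
B gene: Bb × BB → 2 BB, 2 Bb → 4 B_ (out of 4)
Genotype classes (out of 4 × 4 = 16): A_B_ = 2×4 = 8; aaB_ = 2×4 = 8
Apply the phenotype rules: A_B_ (8) → disc-shaped; aaB_ (8) → spherical
Phenotype counts (out of 16): 8 disc-shaped, 8 spherical
disc-shaped: 8 out of 16 → fraction 1/2
Expected count = 1/2 × 272 = 136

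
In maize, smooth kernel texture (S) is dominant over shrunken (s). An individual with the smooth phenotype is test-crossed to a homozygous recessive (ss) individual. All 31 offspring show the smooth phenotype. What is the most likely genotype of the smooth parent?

Test cross: ? × ss
All offspring are smooth.
If the unknown parent were heterozygous (Ss), about half of 31 offspring would be shrunken; none are. The unknown parent is most likely homozygous dominant (SS).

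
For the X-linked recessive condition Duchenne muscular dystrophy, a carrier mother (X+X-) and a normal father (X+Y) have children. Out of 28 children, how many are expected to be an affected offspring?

Cross: X+X- × X+Y
Offspring: 1 X+X+, 1 X+Y, 1 X+X-, 1 X-Y
Probability of an affected offspring: 1/4
Expected count = 1/4 × 28 = 7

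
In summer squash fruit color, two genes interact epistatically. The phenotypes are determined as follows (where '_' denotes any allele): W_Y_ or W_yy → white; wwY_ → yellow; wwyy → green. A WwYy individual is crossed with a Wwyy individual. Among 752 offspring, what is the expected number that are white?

Cross: WwYy × Wwyy — consider each gene separately:
W gene: Ww × Ww → 1 WW, 2 Ww, 1 ww → 3 W_ : 1 ww (out of 4)
Y gene: Yy × yy → 2 Yy, 2 yy → 2 Y_ : 2 yy (out of 4)
Genotype classes (out of 4 × 4 = 16): W_Y_ = 3×2 = 6; W_yy = 3×2 = 6; wwY_ = 1×2 = 2; wwyy = 1×2 = 2
Apply the phenotype rules: W_Y_ (6) + W_yy (6) → white; wwY_ (2) → yellow; wwyy (2) → green
Phenotype counts (out of 16): 12 white, 2 yellow, 2 green
white: 12 out of 16 → fraction 3/4
Expected count = 3/4 × 752 = 564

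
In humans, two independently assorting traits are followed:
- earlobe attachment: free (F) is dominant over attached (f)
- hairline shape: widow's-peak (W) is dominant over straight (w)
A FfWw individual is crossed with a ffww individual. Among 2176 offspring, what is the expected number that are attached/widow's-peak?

Dihybrid cross FfWw × ffww — consider each gene separately:
earlobe attachment: Ff × ff → 2 Ff, 2 ff → 2 F_ : 2 ff (out of 4)
hairline shape: Ww × ww → 2 Ww, 2 ww → 2 W_ : 2 ww (out of 4)
Combine (counts out of 4 × 4 = 16): free/widow's-peak (F_W_) = 2×2 = 4; free/straight (F_ww) = 2×2 = 4; attached/widow's-peak (ffW_) = 2×2 = 4; attached/straight (ffww) = 2×2 = 4
Phenotype counts (out of 16): 4 free/widow's-peak, 4 free/straight, 4 attached/widow's-peak, 4 attached/straight
attached/widow's-peak: 4 out of 16 → fraction 1/4
Expected count = 1/4 × 2176 = 544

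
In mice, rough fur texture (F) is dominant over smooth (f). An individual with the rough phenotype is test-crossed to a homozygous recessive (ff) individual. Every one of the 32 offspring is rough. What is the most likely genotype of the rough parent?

Test cross: ? × ff
All offspring are rough.
If the unknown parent were heterozygous (Ff), about half of 32 offspring would be smooth; none are. The unknown parent is most likely homozygous dominant (FF).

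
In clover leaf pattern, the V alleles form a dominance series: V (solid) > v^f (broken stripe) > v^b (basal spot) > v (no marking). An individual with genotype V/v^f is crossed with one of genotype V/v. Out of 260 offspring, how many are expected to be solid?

Cross: V/v^f × V/v
Allele dominance: V > v^f > v^b > v
Offspring genotypes: 1 V/V, 1 V/v, 1 V/v^f, 1 v^f/v
Phenotype counts: 3 solid, 1 broken stripe
solid: 3 out of 4 → fraction 3/4
Expected count = 3/4 × 260 = 195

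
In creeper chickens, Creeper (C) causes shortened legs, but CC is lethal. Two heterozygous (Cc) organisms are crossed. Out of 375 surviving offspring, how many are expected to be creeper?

Cross: Cc × Cc
Punnett square offspring (before lethality): 1 CC, 2 Cc, 1 cc
The CC genotype is lethal (embryos die); surviving offspring: 2 Cc, 1 cc
creeper: 2 out of 3 → fraction 2/3
Expected count = 2/3 × 375 = 250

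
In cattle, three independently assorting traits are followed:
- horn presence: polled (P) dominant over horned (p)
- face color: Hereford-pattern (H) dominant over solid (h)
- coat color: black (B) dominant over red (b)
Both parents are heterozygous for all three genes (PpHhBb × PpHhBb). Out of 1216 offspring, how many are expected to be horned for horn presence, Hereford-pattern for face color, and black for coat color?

Trihybrid cross: PpHhBb × PpHhBb
Each trait segregates independently with a 3:1 phenotypic ratio, so each gene contributes 3/4 (dominant) or 1/4 (recessive).
Target: horned (horn presence), Hereford-pattern (face color), black (coat color)
Probability = product of independent per-trait probabilities
= 1/4 × 3/4 × 3/4 = 9/64
Expected count = 9/64 × 1216 = 171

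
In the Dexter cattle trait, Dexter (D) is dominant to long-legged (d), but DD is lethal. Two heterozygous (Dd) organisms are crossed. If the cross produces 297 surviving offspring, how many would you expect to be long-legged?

Cross: Dd × Dd
Punnett square offspring (before lethality): 1 DD, 2 Dd, 1 dd
The DD genotype is lethal (embryos die); surviving offspring: 2 Dd, 1 dd
long-legged: 1 out of 3 → fraction 1/3
Expected count = 1/3 × 297 = 99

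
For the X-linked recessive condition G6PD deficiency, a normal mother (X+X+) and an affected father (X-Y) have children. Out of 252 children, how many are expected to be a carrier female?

Cross: X+X+ × X-Y
Offspring: 2 X+X-, 2 X+Y
Probability of a carrier female: 2/4 = 1/2
Expected count = 1/2 × 252 = 126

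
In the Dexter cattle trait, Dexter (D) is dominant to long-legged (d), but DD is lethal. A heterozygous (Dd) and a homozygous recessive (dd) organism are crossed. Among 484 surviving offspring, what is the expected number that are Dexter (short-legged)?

Cross: Dd × dd
Punnett square offspring (before lethality): 2 Dd, 2 dd
No DD offspring are produced in this cross.
Dexter (short-legged): 2 out of 4 → fraction 1/2
Expected count = 1/2 × 484 = 242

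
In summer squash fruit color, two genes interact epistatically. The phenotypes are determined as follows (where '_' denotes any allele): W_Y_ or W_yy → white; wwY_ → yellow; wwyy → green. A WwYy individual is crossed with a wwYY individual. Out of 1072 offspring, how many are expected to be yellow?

Cross: WwYy × wwYY — consider each gene separately:
W gene: Ww × ww → 2 Ww, 2 ww → 2 W_ : 2 ww (out of 4)
Y gene: Yy × YY → 2 YY, 2 Yy → 4 Y_ (out of 4)
Genotype classes (out of 4 × 4 = 16): W_Y_ = 2×4 = 8; wwY_ = 2×4 = 8
Apply the phenotype rules: W_Y_ (8) → white; wwY_ (8) → yellow
Phenotype counts (out of 16): 8 white, 8 yellow
yellow: 8 out of 16 → fraction 1/2
Expected count = 1/2 × 1072 = 536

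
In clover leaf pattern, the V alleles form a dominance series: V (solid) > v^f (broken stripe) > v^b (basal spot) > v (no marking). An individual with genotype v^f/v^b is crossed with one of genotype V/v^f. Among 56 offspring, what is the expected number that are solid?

Cross: v^f/v^b × V/v^f
Allele dominance: V > v^f > v^b > v
Offspring genotypes: 1 V/v^f, 1 v^f/v^f, 1 V/v^b, 1 v^f/v^b
Phenotype counts: 2 solid, 2 broken stripe
solid: 2 out of 4 → fraction 1/2
Expected count = 1/2 × 56 = 28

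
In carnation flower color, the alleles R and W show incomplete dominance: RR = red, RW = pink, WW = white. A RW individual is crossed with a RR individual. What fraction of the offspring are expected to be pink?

Punnett square for RW × RR:
Offspring genotypes: 2 RR, 2 RW
Phenotype counts: 2 red, 2 pink
pink: 2 out of 4
Probability: 2/4 = 1/2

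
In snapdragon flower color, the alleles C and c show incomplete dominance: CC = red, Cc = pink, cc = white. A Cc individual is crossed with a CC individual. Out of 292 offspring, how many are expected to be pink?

Punnett square for Cc × CC:
Offspring genotypes: 2 CC, 2 Cc
Phenotype counts: 2 red, 2 pink
pink: 2 out of 4 → fraction 1/2
Expected count = 1/2 × 292 = 146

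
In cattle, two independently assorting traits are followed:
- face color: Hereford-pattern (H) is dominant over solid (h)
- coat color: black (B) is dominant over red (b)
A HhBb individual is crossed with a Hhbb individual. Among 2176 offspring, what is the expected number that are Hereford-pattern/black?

Dihybrid cross HhBb × Hhbb — consider each gene separately:
face color: Hh × Hh → 1 HH, 2 Hh, 1 hh → 3 H_ : 1 hh (out of 4)
coat color: Bb × bb → 2 Bb, 2 bb → 2 B_ : 2 bb (out of 4)
Combine (counts out of 4 × 4 = 16): Hereford-pattern/black (H_B_) = 3×2 = 6; Hereford-pattern/red (H_bb) = 3×2 = 6; solid/black (hhB_) = 1×2 = 2; solid/red (hhbb) = 1×2 = 2
Phenotype counts (out of 16): 6 Hereford-pattern/black, 6 Hereford-pattern/red, 2 solid/black, 2 solid/red
Hereford-pattern/black: 6 out of 16 → fraction 3/8
Expected count = 3/8 × 2176 = 816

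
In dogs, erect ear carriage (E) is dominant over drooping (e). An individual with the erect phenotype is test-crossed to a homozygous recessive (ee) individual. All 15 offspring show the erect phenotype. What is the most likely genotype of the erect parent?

Test cross: ? × ee
All offspring are erect.
If the unknown parent were heterozygous (Ee), about half of 15 offspring would be drooping; none are. The unknown parent is most likely homozygous dominant (EE).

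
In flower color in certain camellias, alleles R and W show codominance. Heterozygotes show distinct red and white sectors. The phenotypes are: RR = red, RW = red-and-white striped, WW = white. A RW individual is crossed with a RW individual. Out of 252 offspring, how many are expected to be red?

Punnett square for RW × RW:
Offspring genotypes: 1 RR, 2 RW, 1 WW
Phenotype counts: 1 red, 2 red-and-white striped, 1 white
red: 1 out of 4 → fraction 1/4
Expected count = 1/4 × 252 = 63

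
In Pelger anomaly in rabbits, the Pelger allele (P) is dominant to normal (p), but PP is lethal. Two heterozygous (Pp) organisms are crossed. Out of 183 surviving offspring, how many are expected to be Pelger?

Cross: Pp × Pp
Punnett square offspring (before lethality): 1 PP, 2 Pp, 1 pp
The PP genotype is lethal (embryos die); surviving offspring: 2 Pp, 1 pp
Pelger: 2 out of 3 → fraction 2/3
Expected count = 2/3 × 183 = 122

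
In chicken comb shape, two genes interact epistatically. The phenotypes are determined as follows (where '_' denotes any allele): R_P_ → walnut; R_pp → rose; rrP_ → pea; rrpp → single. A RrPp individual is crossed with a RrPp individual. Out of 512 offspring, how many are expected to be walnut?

Cross: RrPp × RrPp — consider each gene separately:
R gene: Rr × Rr → 1 RR, 2 Rr, 1 rr → 3 R_ : 1 rr (out of 4)
P gene: Pp × Pp → 1 PP, 2 Pp, 1 pp → 3 P_ : 1 pp (out of 4)
Genotype classes (out of 4 × 4 = 16): R_P_ = 3×3 = 9; R_pp = 3×1 = 3; rrP_ = 1×3 = 3; rrpp = 1×1 = 1
Apply the phenotype rules: R_P_ (9) → walnut; R_pp (3) → rose; rrP_ (3) → pea; rrpp (1) → single
Phenotype counts (out of 16): 9 walnut, 3 rose, 3 pea, 1 single
walnut: 9 out of 16 → fraction 9/16
Expected count = 9/16 × 512 = 288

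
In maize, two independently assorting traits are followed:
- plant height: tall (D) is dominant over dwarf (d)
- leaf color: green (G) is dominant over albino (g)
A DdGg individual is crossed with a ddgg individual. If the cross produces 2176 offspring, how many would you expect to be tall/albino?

Dihybrid cross DdGg × ddgg — consider each gene separately:
plant height: Dd × dd → 2 Dd, 2 dd → 2 D_ : 2 dd (out of 4)
leaf color: Gg × gg → 2 Gg, 2 gg → 2 G_ : 2 gg (out of 4)
Combine (counts out of 4 × 4 = 16): tall/green (D_G_) = 2×2 = 4; tall/albino (D_gg) = 2×2 = 4; dwarf/green (ddG_) = 2×2 = 4; dwarf/albino (ddgg) = 2×2 = 4
Phenotype counts (out of 16): 4 tall/green, 4 tall/albino, 4 dwarf/green, 4 dwarf/albino
tall/albino: 4 out of 16 → fraction 1/4
Expected count = 1/4 × 2176 = 544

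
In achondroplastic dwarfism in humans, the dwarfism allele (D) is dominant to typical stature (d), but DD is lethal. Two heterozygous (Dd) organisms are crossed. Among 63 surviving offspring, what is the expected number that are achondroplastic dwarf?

Cross: Dd × Dd
Punnett square offspring (before lethality): 1 DD, 2 Dd, 1 dd
The DD genotype is lethal (embryos die); surviving offspring: 2 Dd, 1 dd
achondroplastic dwarf: 2 out of 3 → fraction 2/3
Expected count = 2/3 × 63 = 42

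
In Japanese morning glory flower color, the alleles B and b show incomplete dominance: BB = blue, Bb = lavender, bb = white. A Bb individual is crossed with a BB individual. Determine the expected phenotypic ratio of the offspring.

Punnett square for Bb × BB:
Offspring genotypes: 2 BB, 2 Bb
Phenotype counts: 2 blue, 2 lavender
Ratio: 1 blue : 1 lavender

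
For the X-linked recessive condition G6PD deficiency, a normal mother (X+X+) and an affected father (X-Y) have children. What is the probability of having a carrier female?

Cross: X+X+ × X-Y
Offspring: 2 X+X-, 2 X+Y
Probability of a carrier female: 2/4 = 1/2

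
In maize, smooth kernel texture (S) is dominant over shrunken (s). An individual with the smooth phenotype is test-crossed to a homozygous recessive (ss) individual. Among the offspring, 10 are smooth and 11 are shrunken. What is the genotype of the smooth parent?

Test cross: ? × ss
Offspring: 10 smooth, 11 shrunken — approximately 1:1.
A 1:1 ratio in a test cross indicates the unknown parent is heterozygous (Ss).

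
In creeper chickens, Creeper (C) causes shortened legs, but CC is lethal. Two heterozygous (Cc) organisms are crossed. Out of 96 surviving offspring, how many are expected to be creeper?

Cross: Cc × Cc
Punnett square offspring (before lethality): 1 CC, 2 Cc, 1 cc
The CC genotype is lethal (embryos die); surviving offspring: 2 Cc, 1 cc
creeper: 2 out of 3 → fraction 2/3
Expected count = 2/3 × 96 = 64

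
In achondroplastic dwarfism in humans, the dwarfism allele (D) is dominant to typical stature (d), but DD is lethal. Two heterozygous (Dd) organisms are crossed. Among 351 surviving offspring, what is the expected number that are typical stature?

Cross: Dd × Dd
Punnett square offspring (before lethality): 1 DD, 2 Dd, 1 dd
The DD genotype is lethal (embryos die); surviving offspring: 2 Dd, 1 dd
typical stature: 1 out of 3 → fraction 1/3
Expected count = 1/3 × 351 = 117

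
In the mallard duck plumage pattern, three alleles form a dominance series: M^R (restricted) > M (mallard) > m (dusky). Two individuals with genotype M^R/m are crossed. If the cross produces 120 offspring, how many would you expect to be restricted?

Cross: M^R/m × M^R/m
Allele dominance: M^R > M > m
Offspring genotypes: 1 M^R/M^R, 2 M^R/m, 1 m/m
Phenotype counts: 3 restricted, 1 dusky
restricted: 3 out of 4 → fraction 3/4
Expected count = 3/4 × 120 = 90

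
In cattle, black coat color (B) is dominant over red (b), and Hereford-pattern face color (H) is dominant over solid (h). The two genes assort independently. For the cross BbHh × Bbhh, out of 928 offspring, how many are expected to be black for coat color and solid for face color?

Dihybrid cross BbHh × Bbhh — consider each gene separately:
coat color: Bb × Bb → 1 BB, 2 Bb, 1 bb → 3 B_ : 1 bb (out of 4)
face color: Hh × hh → 2 Hh, 2 hh → 2 H_ : 2 hh (out of 4)
Looking for: black (B_) and solid (hh)
P(black) = 3/4, P(solid) = 2/4
P(both) = 3/4 × 2/4 = 6/16 = 3/8
Expected count = 3/8 × 928 = 348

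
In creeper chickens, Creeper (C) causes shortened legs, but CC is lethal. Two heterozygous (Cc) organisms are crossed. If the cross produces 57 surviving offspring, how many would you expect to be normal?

Cross: Cc × Cc
Punnett square offspring (before lethality): 1 CC, 2 Cc, 1 cc
The CC genotype is lethal (embryos die); surviving offspring: 2 Cc, 1 cc
normal: 1 out of 3 → fraction 1/3
Expected count = 1/3 × 57 = 19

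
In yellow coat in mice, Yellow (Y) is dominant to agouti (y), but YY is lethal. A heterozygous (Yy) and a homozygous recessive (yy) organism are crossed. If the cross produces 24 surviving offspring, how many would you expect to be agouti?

Cross: Yy × yy
Punnett square offspring (before lethality): 2 Yy, 2 yy
No YY offspring are produced in this cross.
agouti: 2 out of 4 → fraction 1/2
Expected count = 1/2 × 24 = 12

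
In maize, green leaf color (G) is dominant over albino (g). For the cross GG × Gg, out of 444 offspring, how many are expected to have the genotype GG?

Punnett square for GG × Gg:
Offspring genotypes: 2 GG, 2 Gg
Total offspring: 4
Count with target: 2
Probability: 2/4 = 1/2
Expected count = 1/2 × 444 = 222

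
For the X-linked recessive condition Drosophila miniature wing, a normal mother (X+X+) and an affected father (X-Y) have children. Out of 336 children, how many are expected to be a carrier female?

Cross: X+X+ × X-Y
Offspring: 2 X+X-, 2 X+Y
Probability of a carrier female: 2/4 = 1/2
Expected count = 1/2 × 336 = 168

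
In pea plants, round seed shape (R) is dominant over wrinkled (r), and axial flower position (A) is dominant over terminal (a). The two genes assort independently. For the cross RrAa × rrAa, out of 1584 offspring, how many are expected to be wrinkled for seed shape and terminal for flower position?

Dihybrid cross RrAa × rrAa — consider each gene separately:
seed shape: Rr × rr → 2 Rr, 2 rr → 2 R_ : 2 rr (out of 4)
flower position: Aa × Aa → 1 AA, 2 Aa, 1 aa → 3 A_ : 1 aa (out of 4)
Looking for: wrinkled (rr) and terminal (aa)
P(wrinkled) = 2/4, P(terminal) = 1/4
P(both) = 2/4 × 1/4 = 2/16 = 1/8
Expected count = 1/8 × 1584 = 198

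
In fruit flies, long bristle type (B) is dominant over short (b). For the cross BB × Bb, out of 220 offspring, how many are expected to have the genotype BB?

Punnett square for BB × Bb:
Offspring genotypes: 2 BB, 2 Bb
Total offspring: 4
Count with target: 2
Probability: 2/4 = 1/2
Expected count = 1/2 × 220 = 110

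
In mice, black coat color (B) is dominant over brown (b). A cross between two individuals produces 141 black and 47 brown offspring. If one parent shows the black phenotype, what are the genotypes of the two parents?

Observed offspring: 141 black, 47 brown
The observed ratio simplifies to 3:1. Brown (bb) offspring appear, so each parent must contribute one b allele. The parent stated to show black carries B, so it is Bb. The other parent is then either Bb or bb: Bb × bb would give a 1:1 split, whereas Bb × Bb gives 3:1 — matching the data. So both parents are heterozygous (Bb × Bb).
Parent genotypes: Bb × Bb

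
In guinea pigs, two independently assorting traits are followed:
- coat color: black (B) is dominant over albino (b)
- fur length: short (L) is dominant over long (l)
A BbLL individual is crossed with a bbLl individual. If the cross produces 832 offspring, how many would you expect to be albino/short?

Dihybrid cross BbLL × bbLl — consider each gene separately:
coat color: Bb × bb → 2 Bb, 2 bb → 2 B_ : 2 bb (out of 4)
fur length: LL × Ll → 2 LL, 2 Ll → 4 L_ (out of 4)
Combine (counts out of 4 × 4 = 16): black/short (B_L_) = 2×4 = 8; albino/short (bbL_) = 2×4 = 8
Phenotype counts (out of 16): 8 black/short, 8 albino/short
albino/short: 8 out of 16 → fraction 1/2
Expected count = 1/2 × 832 = 416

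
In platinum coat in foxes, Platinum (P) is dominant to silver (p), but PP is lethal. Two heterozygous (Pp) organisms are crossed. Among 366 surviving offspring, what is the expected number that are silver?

Cross: Pp × Pp
Punnett square offspring (before lethality): 1 PP, 2 Pp, 1 pp
The PP genotype is lethal (embryos die); surviving offspring: 2 Pp, 1 pp
silver: 1 out of 3 → fraction 1/3
Expected count = 1/3 × 366 = 122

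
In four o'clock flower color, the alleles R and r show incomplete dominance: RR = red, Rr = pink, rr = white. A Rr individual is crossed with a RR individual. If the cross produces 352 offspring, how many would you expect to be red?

Punnett square for Rr × RR:
Offspring genotypes: 2 RR, 2 Rr
Phenotype counts: 2 red, 2 pink
red: 2 out of 4 → fraction 1/2
Expected count = 1/2 × 352 = 176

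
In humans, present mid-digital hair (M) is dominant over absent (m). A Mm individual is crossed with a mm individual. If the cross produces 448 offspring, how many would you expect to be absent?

Punnett square for Mm × mm:
Offspring genotypes: 2 Mm, 2 mm
present: 2, absent: 2
absent: 2 out of 4 → fraction 1/2
Expected count = 1/2 × 448 = 224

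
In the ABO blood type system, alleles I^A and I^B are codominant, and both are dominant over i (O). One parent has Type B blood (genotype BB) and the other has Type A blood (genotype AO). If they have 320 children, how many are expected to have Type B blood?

Cross: BB × AO
Possible offspring genotypes: 2 AB, 2 BO
Blood type counts: 2 Type AB, 2 Type B
Probability of Type B: 2/4 = 1/2
Expected count = 1/2 × 320 = 160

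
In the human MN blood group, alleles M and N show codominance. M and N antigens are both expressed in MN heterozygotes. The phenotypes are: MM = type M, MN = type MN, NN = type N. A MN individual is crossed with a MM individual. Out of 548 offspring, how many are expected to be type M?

Punnett square for MN × MM:
Offspring genotypes: 2 MM, 2 MN
Phenotype counts: 2 type M, 2 type MN
type M: 2 out of 4 → fraction 1/2
Expected count = 1/2 × 548 = 274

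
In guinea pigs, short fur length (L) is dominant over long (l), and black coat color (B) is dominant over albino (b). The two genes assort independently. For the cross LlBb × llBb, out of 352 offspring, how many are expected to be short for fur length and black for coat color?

Dihybrid cross LlBb × llBb — consider each gene separately:
fur length: Ll × ll → 2 Ll, 2 ll → 2 L_ : 2 ll (out of 4)
coat color: Bb × Bb → 1 BB, 2 Bb, 1 bb → 3 B_ : 1 bb (out of 4)
Looking for: short (L_) and black (B_)
P(short) = 2/4, P(black) = 3/4
P(both) = 2/4 × 3/4 = 6/16 = 3/8
Expected count = 3/8 × 352 = 132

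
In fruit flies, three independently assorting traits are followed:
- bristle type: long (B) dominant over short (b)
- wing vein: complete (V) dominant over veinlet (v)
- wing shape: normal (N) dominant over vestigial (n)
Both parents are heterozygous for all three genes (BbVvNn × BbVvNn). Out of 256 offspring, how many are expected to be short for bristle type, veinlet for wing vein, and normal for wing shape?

Trihybrid cross: BbVvNn × BbVvNn
Each trait segregates independently with a 3:1 phenotypic ratio, so each gene contributes 3/4 (dominant) or 1/4 (recessive).
Target: short (bristle type), veinlet (wing vein), normal (wing shape)
Probability = product of independent per-trait probabilities
= 1/4 × 1/4 × 3/4 = 3/64
Expected count = 3/64 × 256 = 12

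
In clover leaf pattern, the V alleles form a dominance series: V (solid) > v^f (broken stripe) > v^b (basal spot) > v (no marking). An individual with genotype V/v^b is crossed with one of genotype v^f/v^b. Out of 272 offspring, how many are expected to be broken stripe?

Cross: V/v^b × v^f/v^b
Allele dominance: V > v^f > v^b > v
Offspring genotypes: 1 V/v^f, 1 V/v^b, 1 v^f/v^b, 1 v^b/v^b
Phenotype counts: 2 solid, 1 broken stripe, 1 basal spot
broken stripe: 1 out of 4 → fraction 1/4
Expected count = 1/4 × 272 = 68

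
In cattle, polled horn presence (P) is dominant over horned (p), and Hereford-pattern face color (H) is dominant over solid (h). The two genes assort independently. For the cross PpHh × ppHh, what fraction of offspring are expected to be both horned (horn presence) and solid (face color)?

Dihybrid cross PpHh × ppHh — consider each gene separately:
horn presence: Pp × pp → 2 Pp, 2 pp → 2 P_ : 2 pp (out of 4)
face color: Hh × Hh → 1 HH, 2 Hh, 1 hh → 3 H_ : 1 hh (out of 4)
Looking for: horned (pp) and solid (hh)
P(horned) = 2/4, P(solid) = 1/4
P(both) = 2/4 × 1/4 = 2/16 = 1/8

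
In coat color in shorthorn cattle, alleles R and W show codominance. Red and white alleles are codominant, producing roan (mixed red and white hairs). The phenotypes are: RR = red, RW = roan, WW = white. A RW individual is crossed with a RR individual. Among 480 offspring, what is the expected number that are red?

Punnett square for RW × RR:
Offspring genotypes: 2 RR, 2 RW
Phenotype counts: 2 red, 2 roan
red: 2 out of 4 → fraction 1/2
Expected count = 1/2 × 480 = 240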